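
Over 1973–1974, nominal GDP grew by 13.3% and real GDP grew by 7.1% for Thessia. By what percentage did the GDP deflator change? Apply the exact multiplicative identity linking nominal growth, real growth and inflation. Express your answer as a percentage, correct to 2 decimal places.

5.79%

(1 + g_nom) = (1 + g_real)(1 + π), so π = 1.1330 / 1.0710 − 1 = 0.05789.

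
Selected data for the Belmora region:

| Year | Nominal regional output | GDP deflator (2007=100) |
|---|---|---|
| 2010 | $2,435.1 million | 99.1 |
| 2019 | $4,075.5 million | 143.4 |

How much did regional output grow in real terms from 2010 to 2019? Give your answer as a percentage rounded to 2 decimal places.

Deflate each year: 2010 → 2435.1/0.991 = 2457.21; 2019 → 4075.5/1.434 = 2842.05.
So real regional output changed by 2842.05/2457.21 − 1 = 0.1566, i.e. 15.66%.

15.66%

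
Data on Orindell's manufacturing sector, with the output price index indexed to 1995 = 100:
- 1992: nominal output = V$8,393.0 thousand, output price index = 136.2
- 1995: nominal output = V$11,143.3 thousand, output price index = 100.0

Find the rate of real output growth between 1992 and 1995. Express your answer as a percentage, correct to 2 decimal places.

80.83%

Real output 1992 = 8393.0 / 1.362 = 6162.26.
Real output 1995 = 11143.3 / 1.000 = 11143.30.
Real growth = 11143.30 / 6162.26 − 1 = 0.8083.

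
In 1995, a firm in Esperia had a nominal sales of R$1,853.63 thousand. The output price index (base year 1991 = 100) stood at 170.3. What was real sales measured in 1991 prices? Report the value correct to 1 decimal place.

Real sales = Nominal / (output price index/100) = 1853.63 / 1.703 = 1088.45.

R$1,088.4 thousand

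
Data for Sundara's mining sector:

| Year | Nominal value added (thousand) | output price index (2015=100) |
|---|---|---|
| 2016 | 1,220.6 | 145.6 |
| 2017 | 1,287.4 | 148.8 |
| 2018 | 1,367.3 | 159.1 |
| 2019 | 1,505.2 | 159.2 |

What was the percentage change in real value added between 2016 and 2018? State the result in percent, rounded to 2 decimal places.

Real value added 2016 = 1220.6/1.456 = 838.32.
Real value added 2018 = 1367.3/1.591 = 859.40.
Change = 859.40/838.32 − 1 = 0.0251.

2.51%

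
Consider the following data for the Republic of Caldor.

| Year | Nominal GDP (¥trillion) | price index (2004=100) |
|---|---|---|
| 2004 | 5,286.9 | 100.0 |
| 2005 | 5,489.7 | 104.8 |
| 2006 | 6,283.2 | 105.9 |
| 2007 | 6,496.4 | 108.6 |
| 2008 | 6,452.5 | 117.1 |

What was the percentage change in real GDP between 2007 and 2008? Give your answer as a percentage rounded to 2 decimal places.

Real GDP 2007 = 6496.4/1.086 = 5981.95.
Real GDP 2008 = 6452.5/1.171 = 5510.25.
Change = 5510.25/5981.95 − 1 = -0.0789.

-7.89%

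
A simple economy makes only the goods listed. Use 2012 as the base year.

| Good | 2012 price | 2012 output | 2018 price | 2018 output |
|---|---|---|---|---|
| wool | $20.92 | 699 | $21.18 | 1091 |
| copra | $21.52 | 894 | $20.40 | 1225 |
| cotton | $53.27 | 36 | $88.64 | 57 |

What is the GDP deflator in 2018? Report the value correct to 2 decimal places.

101.78

Nominal GDP 2018 = 21.18·1091 + 20.40·1225 + 88.64·57 = 53149.86.
Real GDP 2018 (at 2012 prices) = 20.92·1091 + 21.52·1225 + 53.27·57 = 52222.11.
Deflator = Nominal/Real × 100 = 53149.86/52222.11 × 100 = 101.777.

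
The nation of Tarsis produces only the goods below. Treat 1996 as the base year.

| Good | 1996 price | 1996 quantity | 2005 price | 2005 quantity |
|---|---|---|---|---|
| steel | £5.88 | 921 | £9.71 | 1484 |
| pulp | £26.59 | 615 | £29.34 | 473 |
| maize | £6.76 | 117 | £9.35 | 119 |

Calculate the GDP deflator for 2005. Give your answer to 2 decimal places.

132.99

Nominal GDP 2005 = 9.71·1484 + 29.34·473 + 9.35·119 = 29400.11.
Real GDP 2005 (at 1996 prices) = 5.88·1484 + 26.59·473 + 6.76·119 = 22107.43.
Deflator = Nominal/Real × 100 = 29400.11/22107.43 × 100 = 132.987.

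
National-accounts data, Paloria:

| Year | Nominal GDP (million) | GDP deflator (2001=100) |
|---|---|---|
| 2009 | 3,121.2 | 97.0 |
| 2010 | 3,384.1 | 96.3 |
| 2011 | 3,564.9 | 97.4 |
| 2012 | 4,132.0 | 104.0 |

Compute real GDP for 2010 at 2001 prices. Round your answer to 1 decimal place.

3,514.1 million

Real GDP 2010 = 3384.1 / 0.963 = 3514.12.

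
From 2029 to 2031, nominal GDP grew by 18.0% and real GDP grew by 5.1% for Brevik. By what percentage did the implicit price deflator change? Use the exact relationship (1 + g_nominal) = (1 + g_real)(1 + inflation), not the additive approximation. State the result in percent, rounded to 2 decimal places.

12.27%

(1 + g_nom) = (1 + g_real)(1 + π), so π = 1.1800 / 1.0510 − 1 = 0.12274.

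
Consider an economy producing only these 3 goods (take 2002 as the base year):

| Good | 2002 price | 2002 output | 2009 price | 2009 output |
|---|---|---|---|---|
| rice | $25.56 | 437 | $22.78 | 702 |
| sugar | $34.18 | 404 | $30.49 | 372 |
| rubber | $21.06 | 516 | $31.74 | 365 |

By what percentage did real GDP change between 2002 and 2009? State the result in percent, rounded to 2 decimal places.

Real GDP 2002 = Nominal GDP 2002 = 25.56·437 + 34.18·404 + 21.06·516 = 35845.40.
Real GDP 2009 (at 2002 prices) = 25.56·702 + 34.18·372 + 21.06·365 = 38344.98.
Real growth = 38344.98/35845.40 − 1 = 0.0697.

6.97%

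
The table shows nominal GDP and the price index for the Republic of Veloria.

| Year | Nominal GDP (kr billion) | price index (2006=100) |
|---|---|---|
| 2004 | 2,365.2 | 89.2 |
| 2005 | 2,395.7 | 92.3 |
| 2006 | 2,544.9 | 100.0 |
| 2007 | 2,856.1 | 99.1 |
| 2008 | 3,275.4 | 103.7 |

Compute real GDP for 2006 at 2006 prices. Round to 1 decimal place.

Real GDP 2006 = 2544.9 / 1.000 = 2544.90.

kr 2,544.9 billion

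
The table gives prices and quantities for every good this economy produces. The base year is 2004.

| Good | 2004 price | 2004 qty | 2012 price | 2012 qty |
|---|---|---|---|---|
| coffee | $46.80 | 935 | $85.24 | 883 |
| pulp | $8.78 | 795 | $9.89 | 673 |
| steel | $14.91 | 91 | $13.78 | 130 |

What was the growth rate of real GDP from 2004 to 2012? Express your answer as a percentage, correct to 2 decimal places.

-5.61%

Real GDP 2004 = Nominal GDP 2004 = 46.80·935 + 8.78·795 + 14.91·91 = 52094.91.
Real GDP 2012 (at 2004 prices) = 46.80·883 + 8.78·673 + 14.91·130 = 49171.64.
Real growth = 49171.64/52094.91 − 1 = -0.0561.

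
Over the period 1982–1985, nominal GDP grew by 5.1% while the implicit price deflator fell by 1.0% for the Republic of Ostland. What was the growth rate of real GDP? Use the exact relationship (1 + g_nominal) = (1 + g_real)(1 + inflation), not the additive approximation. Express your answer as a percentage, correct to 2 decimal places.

(1 + g_nom) = (1 + g_real)(1 + π), so g_real = 1.0510 / 0.9900 − 1 = 0.06162.

6.16%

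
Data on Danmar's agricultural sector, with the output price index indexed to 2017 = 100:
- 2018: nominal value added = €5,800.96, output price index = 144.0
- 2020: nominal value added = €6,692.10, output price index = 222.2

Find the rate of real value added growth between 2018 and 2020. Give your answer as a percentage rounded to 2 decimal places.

Deflate each year: 2018 → 5800.96/1.440 = 4028.44; 2020 → 6692.10/2.222 = 3011.75.
So real value added changed by 3011.75/4028.44 − 1 = -0.2524, i.e. -25.24%.

-25.24%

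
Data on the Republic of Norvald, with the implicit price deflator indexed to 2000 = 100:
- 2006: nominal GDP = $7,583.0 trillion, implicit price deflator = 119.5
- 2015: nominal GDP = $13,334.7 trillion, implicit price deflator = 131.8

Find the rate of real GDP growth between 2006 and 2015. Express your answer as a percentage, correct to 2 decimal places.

Real GDP 2006 = 7583.0 / 1.195 = 6345.61.
Real GDP 2015 = 13334.7 / 1.318 = 10117.37.
Real growth = 10117.37 / 6345.61 − 1 = 0.5944.

59.44%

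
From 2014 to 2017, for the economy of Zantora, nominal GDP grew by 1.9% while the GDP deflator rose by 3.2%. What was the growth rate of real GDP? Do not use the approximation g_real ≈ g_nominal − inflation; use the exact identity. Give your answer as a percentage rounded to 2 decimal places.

(1 + g_nom) = (1 + g_real)(1 + π), so g_real = 1.0190 / 1.0320 − 1 = -0.01260.

-1.26%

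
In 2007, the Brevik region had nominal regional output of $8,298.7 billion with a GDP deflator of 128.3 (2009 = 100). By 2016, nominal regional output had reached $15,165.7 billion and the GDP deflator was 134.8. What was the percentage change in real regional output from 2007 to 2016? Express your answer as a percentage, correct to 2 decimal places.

73.94%

Real regional output 2007 = 8298.7 / 1.283 = 6468.20.
Real regional output 2016 = 15165.7 / 1.348 = 11250.52.
Real growth = 11250.52 / 6468.20 − 1 = 0.7394.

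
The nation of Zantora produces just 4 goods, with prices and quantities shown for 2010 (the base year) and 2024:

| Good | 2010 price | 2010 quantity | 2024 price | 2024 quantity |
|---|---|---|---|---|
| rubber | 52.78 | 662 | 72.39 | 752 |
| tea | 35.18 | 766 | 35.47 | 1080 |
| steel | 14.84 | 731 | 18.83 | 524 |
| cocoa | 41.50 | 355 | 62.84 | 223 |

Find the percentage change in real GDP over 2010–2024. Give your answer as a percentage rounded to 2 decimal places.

8.29%

Real GDP 2010 = Nominal GDP 2010 = 52.78·662 + 35.18·766 + 14.84·731 + 41.50·355 = 87468.78.
Real GDP 2024 (at 2010 prices) = 52.78·752 + 35.18·1080 + 14.84·524 + 41.50·223 = 94715.62.
Real growth = 94715.62/87468.78 − 1 = 0.0829.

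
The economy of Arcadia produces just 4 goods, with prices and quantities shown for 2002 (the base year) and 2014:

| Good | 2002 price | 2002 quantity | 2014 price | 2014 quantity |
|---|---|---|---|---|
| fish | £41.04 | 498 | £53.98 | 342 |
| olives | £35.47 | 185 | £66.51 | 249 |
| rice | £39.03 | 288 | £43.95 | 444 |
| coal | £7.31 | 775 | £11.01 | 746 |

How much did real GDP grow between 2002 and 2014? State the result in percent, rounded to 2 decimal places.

Real GDP 2002 = Nominal GDP 2002 = 41.04·498 + 35.47·185 + 39.03·288 + 7.31·775 = 43905.76.
Real GDP 2014 (at 2002 prices) = 41.04·342 + 35.47·249 + 39.03·444 + 7.31·746 = 45650.29.
Real growth = 45650.29/43905.76 − 1 = 0.0397.

3.97%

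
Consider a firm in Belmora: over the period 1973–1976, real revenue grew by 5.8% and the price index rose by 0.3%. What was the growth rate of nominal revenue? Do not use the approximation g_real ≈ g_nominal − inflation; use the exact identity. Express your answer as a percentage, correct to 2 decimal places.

6.12%

(1 + g_nom) = (1 + g_real)(1 + π) = 1.0580 × 1.0030 = 1.06117.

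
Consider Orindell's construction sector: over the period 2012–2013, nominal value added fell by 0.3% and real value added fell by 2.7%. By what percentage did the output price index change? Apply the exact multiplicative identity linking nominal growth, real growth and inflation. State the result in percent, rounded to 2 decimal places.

(1 + g_nom) = (1 + g_real)(1 + π), so π = 0.9970 / 0.9730 − 1 = 0.02467.

2.47%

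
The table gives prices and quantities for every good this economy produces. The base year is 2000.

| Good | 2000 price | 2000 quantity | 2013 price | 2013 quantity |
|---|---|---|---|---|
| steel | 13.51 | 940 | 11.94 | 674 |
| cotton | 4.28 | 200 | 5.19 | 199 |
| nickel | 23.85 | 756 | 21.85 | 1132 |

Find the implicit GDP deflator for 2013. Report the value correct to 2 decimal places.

91.50

Nominal GDP 2013 = 11.94·674 + 5.19·199 + 21.85·1132 = 33814.57.
Real GDP 2013 (at 2000 prices) = 13.51·674 + 4.28·199 + 23.85·1132 = 36955.66.
Deflator = Nominal/Real × 100 = 33814.57/36955.66 × 100 = 91.500.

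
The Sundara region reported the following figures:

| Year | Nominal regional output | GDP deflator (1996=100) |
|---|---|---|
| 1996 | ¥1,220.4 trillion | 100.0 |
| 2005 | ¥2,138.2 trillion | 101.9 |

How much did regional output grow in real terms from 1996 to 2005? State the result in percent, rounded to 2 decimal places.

71.94%

Real regional output 1996 = 1220.4 / 1.000 = 1220.40.
Real regional output 2005 = 2138.2 / 1.019 = 2098.33.
Real growth = 2098.33 / 1220.40 − 1 = 0.7194.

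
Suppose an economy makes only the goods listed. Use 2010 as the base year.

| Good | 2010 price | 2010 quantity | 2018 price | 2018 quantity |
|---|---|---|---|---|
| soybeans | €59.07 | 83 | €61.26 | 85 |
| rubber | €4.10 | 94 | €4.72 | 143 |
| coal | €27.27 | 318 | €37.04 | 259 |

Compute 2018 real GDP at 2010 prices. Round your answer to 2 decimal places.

€12670.18

Real GDP 2018 = Σ (p_2010 × q_2018) = 59.07·85 + 4.10·143 + 27.27·259 = 12670.18.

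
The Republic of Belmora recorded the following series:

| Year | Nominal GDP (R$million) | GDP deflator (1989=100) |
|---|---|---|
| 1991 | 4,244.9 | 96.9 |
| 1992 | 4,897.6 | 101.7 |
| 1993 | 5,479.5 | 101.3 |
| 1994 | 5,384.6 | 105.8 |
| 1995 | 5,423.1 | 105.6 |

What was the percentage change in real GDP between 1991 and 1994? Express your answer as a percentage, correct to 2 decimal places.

16.18%

Real GDP 1991 = 4244.9/0.969 = 4380.70.
Real GDP 1994 = 5384.6/1.058 = 5089.41.
Change = 5089.41/4380.70 − 1 = 0.1618.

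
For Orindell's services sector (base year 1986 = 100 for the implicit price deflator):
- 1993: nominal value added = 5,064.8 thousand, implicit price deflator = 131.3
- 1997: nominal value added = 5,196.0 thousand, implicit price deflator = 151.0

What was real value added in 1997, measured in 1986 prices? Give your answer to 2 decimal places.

Real value added = Nominal / (implicit price deflator/100) = 5196.0 / 1.510 = 3441.06.

3,441.06 thousand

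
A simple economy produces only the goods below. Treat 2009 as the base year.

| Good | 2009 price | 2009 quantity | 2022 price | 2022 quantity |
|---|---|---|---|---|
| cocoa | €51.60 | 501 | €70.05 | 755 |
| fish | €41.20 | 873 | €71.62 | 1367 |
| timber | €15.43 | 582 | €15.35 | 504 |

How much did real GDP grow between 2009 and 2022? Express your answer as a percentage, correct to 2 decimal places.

45.56%

Real GDP 2009 = Nominal GDP 2009 = 51.60·501 + 41.20·873 + 15.43·582 = 70799.46.
Real GDP 2022 (at 2009 prices) = 51.60·755 + 41.20·1367 + 15.43·504 = 103055.12.
Real growth = 103055.12/70799.46 − 1 = 0.4556.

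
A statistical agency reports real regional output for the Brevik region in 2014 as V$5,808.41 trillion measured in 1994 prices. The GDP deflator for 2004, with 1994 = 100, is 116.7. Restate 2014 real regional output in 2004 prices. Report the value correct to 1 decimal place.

V$6,778.4 trillion

Real regional output in 2004 prices = Real regional output in 1994 prices × (P_2004/P_1994) = 5808.41 × 1.167 = 6778.41.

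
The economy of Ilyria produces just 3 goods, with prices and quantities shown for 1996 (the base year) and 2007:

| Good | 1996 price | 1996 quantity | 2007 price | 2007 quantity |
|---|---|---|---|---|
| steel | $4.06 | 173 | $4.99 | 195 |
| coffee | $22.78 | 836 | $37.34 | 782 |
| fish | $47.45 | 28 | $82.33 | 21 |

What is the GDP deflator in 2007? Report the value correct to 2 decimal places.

162.75

Nominal GDP 2007 = 4.99·195 + 37.34·782 + 82.33·21 = 31901.86.
Real GDP 2007 (at 1996 prices) = 4.06·195 + 22.78·782 + 47.45·21 = 19602.11.
Deflator = Nominal/Real × 100 = 31901.86/19602.11 × 100 = 162.747.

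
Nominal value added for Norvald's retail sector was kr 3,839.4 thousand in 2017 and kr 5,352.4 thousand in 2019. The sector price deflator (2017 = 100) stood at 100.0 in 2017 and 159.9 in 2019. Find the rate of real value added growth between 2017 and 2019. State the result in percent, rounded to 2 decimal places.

-12.82%

Deflate each year: 2017 → 3839.4/1.000 = 3839.40; 2019 → 5352.4/1.599 = 3347.34.
So real value added changed by 3347.34/3839.40 − 1 = -0.1282, i.e. -12.82%.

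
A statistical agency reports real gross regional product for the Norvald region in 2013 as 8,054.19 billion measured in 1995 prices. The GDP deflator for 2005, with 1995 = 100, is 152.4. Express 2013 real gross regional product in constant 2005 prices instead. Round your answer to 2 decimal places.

Real gross regional product in 2005 prices = Real gross regional product in 1995 prices × (P_2005/P_1995) = 8054.19 × 1.524 = 12274.59.

12,274.59 billion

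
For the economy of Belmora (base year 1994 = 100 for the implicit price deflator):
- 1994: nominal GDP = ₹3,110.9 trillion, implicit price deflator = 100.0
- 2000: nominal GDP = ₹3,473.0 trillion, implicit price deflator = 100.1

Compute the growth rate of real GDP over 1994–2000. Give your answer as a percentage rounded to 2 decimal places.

Deflate each year: 1994 → 3110.9/1.000 = 3110.90; 2000 → 3473.0/1.001 = 3469.53.
So real GDP changed by 3469.53/3110.90 − 1 = 0.1153, i.e. 11.53%.

11.53%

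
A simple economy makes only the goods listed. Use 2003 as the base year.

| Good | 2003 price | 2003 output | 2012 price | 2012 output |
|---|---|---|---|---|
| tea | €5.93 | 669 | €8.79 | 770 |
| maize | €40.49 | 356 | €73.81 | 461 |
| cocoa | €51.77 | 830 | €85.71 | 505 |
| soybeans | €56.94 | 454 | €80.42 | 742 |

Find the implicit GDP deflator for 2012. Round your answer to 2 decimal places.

Nominal GDP 2012 = 8.79·770 + 73.81·461 + 85.71·505 + 80.42·742 = 143749.90.
Real GDP 2012 (at 2003 prices) = 5.93·770 + 40.49·461 + 51.77·505 + 56.94·742 = 91625.32.
Deflator = Nominal/Real × 100 = 143749.90/91625.32 × 100 = 156.889.

156.89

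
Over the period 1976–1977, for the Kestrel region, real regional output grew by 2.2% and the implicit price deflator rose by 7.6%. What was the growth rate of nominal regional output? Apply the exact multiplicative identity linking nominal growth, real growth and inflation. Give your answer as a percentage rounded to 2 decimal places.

9.97%

(1 + g_nom) = (1 + g_real)(1 + π) = 1.0220 × 1.0760 = 1.09967.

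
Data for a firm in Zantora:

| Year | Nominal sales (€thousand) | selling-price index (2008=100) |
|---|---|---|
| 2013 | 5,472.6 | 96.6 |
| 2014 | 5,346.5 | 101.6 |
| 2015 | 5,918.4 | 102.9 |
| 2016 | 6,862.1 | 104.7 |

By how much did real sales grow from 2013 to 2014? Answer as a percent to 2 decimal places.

Real sales 2013 = 5472.6/0.966 = 5665.22.
Real sales 2014 = 5346.5/1.016 = 5262.30.
Change = 5262.30/5665.22 − 1 = -0.0711.

-7.11%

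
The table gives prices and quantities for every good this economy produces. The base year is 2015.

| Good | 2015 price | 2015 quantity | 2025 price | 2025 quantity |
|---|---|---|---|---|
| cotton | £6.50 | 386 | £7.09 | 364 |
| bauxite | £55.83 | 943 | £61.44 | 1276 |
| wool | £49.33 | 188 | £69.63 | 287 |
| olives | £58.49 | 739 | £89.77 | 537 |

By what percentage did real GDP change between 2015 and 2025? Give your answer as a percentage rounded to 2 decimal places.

Real GDP 2015 = Nominal GDP 2015 = 6.50·386 + 55.83·943 + 49.33·188 + 58.49·739 = 107654.84.
Real GDP 2025 (at 2015 prices) = 6.50·364 + 55.83·1276 + 49.33·287 + 58.49·537 = 119171.92.
Real growth = 119171.92/107654.84 − 1 = 0.1070.

10.70%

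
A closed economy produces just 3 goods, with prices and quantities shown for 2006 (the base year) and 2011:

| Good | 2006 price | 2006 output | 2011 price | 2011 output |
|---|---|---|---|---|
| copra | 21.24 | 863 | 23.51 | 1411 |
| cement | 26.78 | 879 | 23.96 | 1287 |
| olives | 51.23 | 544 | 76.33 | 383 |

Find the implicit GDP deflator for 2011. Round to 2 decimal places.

Nominal GDP 2011 = 23.51·1411 + 23.96·1287 + 76.33·383 = 93243.52.
Real GDP 2011 (at 2006 prices) = 21.24·1411 + 26.78·1287 + 51.23·383 = 84056.59.
Deflator = Nominal/Real × 100 = 93243.52/84056.59 × 100 = 110.929.

110.93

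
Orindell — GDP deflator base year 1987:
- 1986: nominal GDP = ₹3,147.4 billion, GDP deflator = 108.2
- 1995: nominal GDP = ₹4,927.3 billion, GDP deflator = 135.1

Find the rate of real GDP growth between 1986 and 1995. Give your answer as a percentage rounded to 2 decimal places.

Deflate each year: 1986 → 3147.4/1.082 = 2908.87; 1995 → 4927.3/1.351 = 3647.15.
So real GDP changed by 3647.15/2908.87 − 1 = 0.2538, i.e. 25.38%.

25.38%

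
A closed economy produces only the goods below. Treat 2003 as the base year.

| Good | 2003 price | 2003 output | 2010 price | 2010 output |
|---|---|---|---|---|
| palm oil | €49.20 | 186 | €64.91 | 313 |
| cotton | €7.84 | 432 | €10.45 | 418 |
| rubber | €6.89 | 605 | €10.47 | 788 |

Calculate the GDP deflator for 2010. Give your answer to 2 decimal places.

Nominal GDP 2010 = 64.91·313 + 10.45·418 + 10.47·788 = 32935.29.
Real GDP 2010 (at 2003 prices) = 49.20·313 + 7.84·418 + 6.89·788 = 24106.04.
Deflator = Nominal/Real × 100 = 32935.29/24106.04 × 100 = 136.627.

136.63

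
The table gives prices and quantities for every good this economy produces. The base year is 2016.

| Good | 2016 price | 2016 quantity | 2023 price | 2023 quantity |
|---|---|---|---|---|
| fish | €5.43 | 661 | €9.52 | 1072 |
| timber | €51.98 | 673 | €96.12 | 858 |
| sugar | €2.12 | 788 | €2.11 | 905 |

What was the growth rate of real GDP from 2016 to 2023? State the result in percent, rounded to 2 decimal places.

30.06%

Real GDP 2016 = Nominal GDP 2016 = 5.43·661 + 51.98·673 + 2.12·788 = 40242.33.
Real GDP 2023 (at 2016 prices) = 5.43·1072 + 51.98·858 + 2.12·905 = 52338.40.
Real growth = 52338.40/40242.33 − 1 = 0.3006.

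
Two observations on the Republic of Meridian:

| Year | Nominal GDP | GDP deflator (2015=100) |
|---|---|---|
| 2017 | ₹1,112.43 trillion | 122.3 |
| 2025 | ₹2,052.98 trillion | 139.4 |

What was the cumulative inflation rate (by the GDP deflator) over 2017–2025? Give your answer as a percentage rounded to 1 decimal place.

Price-level change = 139.4 / 122.3 − 1 = 0.1398.

14.0%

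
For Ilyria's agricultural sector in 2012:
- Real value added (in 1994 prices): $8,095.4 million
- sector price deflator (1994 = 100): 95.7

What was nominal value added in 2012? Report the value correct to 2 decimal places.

$7,747.30 million

Nominal value added = Real × (sector price deflator/100) = 8095.4 × 0.957 = 7747.30.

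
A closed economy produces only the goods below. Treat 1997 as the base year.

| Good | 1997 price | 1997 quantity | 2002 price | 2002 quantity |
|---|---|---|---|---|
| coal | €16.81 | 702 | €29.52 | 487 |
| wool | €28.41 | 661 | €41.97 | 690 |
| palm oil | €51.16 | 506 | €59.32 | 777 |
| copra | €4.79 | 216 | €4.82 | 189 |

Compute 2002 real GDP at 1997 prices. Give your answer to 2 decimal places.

€68446.00

Real GDP 2002 = Σ (p_1997 × q_2002) = 16.81·487 + 28.41·690 + 51.16·777 + 4.79·189 = 68446.00.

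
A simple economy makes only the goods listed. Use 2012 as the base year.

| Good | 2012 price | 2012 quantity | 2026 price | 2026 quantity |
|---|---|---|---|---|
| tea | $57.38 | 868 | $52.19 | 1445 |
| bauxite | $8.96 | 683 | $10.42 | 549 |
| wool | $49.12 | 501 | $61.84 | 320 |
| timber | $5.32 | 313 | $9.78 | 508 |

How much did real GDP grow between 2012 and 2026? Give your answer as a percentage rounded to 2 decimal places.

29.26%

Real GDP 2012 = Nominal GDP 2012 = 57.38·868 + 8.96·683 + 49.12·501 + 5.32·313 = 82199.80.
Real GDP 2026 (at 2012 prices) = 57.38·1445 + 8.96·549 + 49.12·320 + 5.32·508 = 106254.10.
Real growth = 106254.10/82199.80 − 1 = 0.2926.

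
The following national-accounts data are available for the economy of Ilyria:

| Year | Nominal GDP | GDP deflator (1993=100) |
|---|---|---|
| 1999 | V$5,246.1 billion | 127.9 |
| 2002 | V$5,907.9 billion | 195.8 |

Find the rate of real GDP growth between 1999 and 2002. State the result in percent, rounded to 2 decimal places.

Real GDP 1999 = 5246.1 / 1.279 = 4101.72.
Real GDP 2002 = 5907.9 / 1.958 = 3017.31.
Real growth = 3017.31 / 4101.72 − 1 = -0.2644.

-26.44%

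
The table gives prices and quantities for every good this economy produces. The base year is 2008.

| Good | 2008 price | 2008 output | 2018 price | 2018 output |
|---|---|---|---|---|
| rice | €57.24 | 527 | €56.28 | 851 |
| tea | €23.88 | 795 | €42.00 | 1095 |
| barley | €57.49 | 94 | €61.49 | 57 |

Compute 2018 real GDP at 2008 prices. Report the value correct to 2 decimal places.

Real GDP 2018 = Σ (p_2008 × q_2018) = 57.24·851 + 23.88·1095 + 57.49·57 = 78136.77.

€78136.77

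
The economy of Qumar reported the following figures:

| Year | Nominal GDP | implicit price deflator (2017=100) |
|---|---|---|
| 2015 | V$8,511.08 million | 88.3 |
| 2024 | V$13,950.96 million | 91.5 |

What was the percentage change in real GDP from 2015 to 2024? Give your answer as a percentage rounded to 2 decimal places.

Real GDP 2015 = 8511.08 / 0.883 = 9638.82.
Real GDP 2024 = 13950.96 / 0.915 = 15246.95.
Real growth = 15246.95 / 9638.82 − 1 = 0.5818.

58.18%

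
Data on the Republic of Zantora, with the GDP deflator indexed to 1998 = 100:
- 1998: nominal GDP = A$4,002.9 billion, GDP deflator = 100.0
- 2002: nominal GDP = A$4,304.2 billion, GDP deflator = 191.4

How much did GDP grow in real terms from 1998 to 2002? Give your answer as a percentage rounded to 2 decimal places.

Deflate each year: 1998 → 4002.9/1.000 = 4002.90; 2002 → 4304.2/1.914 = 2248.80.
So real GDP changed by 2248.80/4002.90 − 1 = -0.4382, i.e. -43.82%.

-43.82%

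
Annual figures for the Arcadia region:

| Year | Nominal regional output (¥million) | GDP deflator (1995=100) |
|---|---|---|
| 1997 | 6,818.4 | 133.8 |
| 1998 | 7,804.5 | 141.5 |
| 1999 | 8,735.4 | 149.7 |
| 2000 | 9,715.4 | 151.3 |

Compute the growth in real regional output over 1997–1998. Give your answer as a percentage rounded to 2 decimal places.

8.23%

Real regional output 1997 = 6818.4/1.338 = 5095.96.
Real regional output 1998 = 7804.5/1.415 = 5515.55.
Change = 5515.55/5095.96 − 1 = 0.0823.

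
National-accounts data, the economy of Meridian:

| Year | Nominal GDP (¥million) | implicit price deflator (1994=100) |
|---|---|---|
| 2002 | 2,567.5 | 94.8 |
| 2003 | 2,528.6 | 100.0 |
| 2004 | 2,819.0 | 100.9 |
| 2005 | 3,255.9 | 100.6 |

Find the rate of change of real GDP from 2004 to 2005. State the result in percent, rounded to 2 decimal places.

Real GDP 2004 = 2819.0/1.009 = 2793.86.
Real GDP 2005 = 3255.9/1.006 = 3236.48.
Change = 3236.48/2793.86 − 1 = 0.1584.

15.84%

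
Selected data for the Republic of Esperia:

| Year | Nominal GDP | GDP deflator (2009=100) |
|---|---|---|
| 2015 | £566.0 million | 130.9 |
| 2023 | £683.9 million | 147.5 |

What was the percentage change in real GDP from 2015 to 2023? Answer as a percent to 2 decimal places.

7.23%

Deflate each year: 2015 → 566.0/1.309 = 432.39; 2023 → 683.9/1.475 = 463.66.
So real GDP changed by 463.66/432.39 − 1 = 0.0723, i.e. 7.23%.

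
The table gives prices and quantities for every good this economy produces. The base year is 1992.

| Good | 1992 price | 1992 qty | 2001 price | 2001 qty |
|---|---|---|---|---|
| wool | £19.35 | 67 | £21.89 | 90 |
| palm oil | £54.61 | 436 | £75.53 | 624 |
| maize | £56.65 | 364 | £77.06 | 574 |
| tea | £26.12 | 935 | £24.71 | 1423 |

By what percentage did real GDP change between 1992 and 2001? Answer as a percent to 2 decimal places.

50.40%

Real GDP 1992 = Nominal GDP 1992 = 19.35·67 + 54.61·436 + 56.65·364 + 26.12·935 = 70149.21.
Real GDP 2001 (at 1992 prices) = 19.35·90 + 54.61·624 + 56.65·574 + 26.12·1423 = 105504.00.
Real growth = 105504.00/70149.21 − 1 = 0.5040.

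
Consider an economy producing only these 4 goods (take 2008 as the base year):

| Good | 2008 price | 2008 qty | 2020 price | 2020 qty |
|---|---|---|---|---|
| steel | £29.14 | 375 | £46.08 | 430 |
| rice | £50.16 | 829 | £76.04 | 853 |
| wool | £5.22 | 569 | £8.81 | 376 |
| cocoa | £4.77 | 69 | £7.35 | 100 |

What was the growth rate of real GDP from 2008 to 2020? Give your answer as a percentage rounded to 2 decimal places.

Real GDP 2008 = Nominal GDP 2008 = 29.14·375 + 50.16·829 + 5.22·569 + 4.77·69 = 55809.45.
Real GDP 2020 (at 2008 prices) = 29.14·430 + 50.16·853 + 5.22·376 + 4.77·100 = 57756.40.
Real growth = 57756.40/55809.45 − 1 = 0.0349.

3.49%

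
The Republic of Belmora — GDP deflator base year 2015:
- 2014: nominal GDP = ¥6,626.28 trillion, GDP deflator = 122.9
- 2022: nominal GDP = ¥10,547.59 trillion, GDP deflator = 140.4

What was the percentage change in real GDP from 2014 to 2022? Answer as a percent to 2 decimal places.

39.34%

Deflate each year: 2014 → 6626.28/1.229 = 5391.60; 2022 → 10547.59/1.404 = 7512.53.
So real GDP changed by 7512.53/5391.60 − 1 = 0.3934, i.e. 39.34%.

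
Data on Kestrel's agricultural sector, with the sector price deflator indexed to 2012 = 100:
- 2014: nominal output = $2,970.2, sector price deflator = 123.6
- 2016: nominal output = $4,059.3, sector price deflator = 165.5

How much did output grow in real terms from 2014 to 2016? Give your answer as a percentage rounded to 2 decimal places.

2.07%

Deflate each year: 2014 → 2970.2/1.236 = 2403.07; 2016 → 4059.3/1.655 = 2452.75.
So real output changed by 2452.75/2403.07 − 1 = 0.0207, i.e. 2.07%.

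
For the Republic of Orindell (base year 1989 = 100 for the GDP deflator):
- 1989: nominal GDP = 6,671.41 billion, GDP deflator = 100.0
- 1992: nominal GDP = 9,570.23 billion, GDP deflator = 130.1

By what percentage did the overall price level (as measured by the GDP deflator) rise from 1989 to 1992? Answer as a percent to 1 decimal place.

30.1%

Price-level change = 130.1 / 100.0 − 1 = 0.3010.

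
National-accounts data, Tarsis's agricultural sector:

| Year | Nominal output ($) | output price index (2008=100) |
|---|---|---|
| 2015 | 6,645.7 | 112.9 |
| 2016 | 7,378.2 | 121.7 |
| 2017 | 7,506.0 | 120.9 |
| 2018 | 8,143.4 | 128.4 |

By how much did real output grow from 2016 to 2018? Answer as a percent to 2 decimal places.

4.61%

Real output 2016 = 7378.2/1.217 = 6062.61.
Real output 2018 = 8143.4/1.284 = 6342.21.
Change = 6342.21/6062.61 − 1 = 0.0461.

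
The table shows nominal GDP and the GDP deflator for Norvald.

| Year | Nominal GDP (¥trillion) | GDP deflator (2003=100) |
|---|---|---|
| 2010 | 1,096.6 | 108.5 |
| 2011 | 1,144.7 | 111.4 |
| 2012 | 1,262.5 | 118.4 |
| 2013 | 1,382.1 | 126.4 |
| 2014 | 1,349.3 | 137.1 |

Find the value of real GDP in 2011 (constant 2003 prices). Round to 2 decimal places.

Real GDP 2011 = 1144.7 / 1.114 = 1027.56.

¥1,027.56 trillion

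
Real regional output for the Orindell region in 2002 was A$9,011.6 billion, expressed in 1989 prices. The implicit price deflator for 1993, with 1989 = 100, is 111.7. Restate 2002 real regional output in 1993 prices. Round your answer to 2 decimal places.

Real regional output in 1993 prices = Real regional output in 1989 prices × (P_1993/P_1989) = 9011.6 × 1.117 = 10065.96.

A$10,065.96 billion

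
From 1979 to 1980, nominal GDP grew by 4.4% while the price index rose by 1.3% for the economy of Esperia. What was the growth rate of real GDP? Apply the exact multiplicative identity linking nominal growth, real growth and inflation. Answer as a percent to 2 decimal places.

3.06%

(1 + g_nom) = (1 + g_real)(1 + π), so g_real = 1.0440 / 1.0130 − 1 = 0.03060.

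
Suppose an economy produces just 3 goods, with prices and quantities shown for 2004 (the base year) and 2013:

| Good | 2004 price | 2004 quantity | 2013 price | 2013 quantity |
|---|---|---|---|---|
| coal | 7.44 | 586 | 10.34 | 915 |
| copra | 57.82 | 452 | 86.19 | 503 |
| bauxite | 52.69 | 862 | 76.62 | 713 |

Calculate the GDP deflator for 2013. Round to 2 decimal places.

Nominal GDP 2013 = 10.34·915 + 86.19·503 + 76.62·713 = 107444.73.
Real GDP 2013 (at 2004 prices) = 7.44·915 + 57.82·503 + 52.69·713 = 73459.03.
Deflator = Nominal/Real × 100 = 107444.73/73459.03 × 100 = 146.265.

146.26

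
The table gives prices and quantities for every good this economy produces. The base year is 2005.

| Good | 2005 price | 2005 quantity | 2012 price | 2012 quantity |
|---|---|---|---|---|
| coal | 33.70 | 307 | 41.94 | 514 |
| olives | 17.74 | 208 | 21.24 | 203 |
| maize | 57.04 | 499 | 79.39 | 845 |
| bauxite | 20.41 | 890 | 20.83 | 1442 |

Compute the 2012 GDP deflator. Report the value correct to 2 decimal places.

124.80

Nominal GDP 2012 = 41.94·514 + 21.24·203 + 79.39·845 + 20.83·1442 = 122990.29.
Real GDP 2012 (at 2005 prices) = 33.70·514 + 17.74·203 + 57.04·845 + 20.41·1442 = 98553.04.
Deflator = Nominal/Real × 100 = 122990.29/98553.04 × 100 = 124.796.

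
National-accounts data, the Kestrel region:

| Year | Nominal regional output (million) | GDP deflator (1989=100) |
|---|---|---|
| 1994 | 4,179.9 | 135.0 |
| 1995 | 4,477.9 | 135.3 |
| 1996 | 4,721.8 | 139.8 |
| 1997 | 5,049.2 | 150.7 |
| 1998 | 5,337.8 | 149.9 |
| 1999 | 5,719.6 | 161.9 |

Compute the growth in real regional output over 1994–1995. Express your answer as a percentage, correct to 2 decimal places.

Real regional output 1994 = 4179.9/1.350 = 3096.22.
Real regional output 1995 = 4477.9/1.353 = 3309.61.
Change = 3309.61/3096.22 − 1 = 0.0689.

6.89%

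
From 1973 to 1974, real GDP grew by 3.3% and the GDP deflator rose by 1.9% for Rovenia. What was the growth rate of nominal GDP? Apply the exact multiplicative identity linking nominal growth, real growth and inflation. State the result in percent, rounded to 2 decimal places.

5.26%

(1 + g_nom) = (1 + g_real)(1 + π) = 1.0330 × 1.0190 = 1.05263.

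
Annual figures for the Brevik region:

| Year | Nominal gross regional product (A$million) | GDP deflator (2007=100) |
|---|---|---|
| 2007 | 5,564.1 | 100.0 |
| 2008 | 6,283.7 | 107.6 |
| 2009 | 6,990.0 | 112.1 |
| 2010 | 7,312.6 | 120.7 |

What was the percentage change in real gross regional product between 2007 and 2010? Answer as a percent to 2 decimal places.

Real gross regional product 2007 = 5564.1/1.000 = 5564.10.
Real gross regional product 2010 = 7312.6/1.207 = 6058.49.
Change = 6058.49/5564.10 − 1 = 0.0889.

8.89%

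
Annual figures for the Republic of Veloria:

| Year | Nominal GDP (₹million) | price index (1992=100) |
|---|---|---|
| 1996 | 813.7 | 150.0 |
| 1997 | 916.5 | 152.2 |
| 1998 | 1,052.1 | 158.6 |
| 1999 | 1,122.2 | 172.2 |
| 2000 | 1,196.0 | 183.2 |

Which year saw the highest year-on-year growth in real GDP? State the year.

1997

1997: real = 916.5/1.522 = 602.17; growth vs 1996 (542.47) = 11.01%.
1998: real = 1052.1/1.586 = 663.37; growth vs 1997 (602.17) = 10.16%.
1999: real = 1122.2/1.722 = 651.68; growth vs 1998 (663.37) = -1.76%.
2000: real = 1196.0/1.832 = 652.84; growth vs 1999 (651.68) = 0.18%.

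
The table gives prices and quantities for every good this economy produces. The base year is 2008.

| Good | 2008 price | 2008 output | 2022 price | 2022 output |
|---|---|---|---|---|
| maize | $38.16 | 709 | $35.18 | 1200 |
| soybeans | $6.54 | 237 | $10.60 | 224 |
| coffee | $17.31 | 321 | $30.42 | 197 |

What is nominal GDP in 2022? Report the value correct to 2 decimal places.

Nominal GDP 2022 = Σ (p_2022 × q_2022) = 35.18·1200 + 10.60·224 + 30.42·197 = 50583.14.

$50583.14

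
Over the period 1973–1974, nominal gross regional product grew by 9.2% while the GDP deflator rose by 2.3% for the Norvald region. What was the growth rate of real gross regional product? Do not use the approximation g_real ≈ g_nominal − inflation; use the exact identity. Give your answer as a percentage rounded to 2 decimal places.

6.74%

(1 + g_nom) = (1 + g_real)(1 + π), so g_real = 1.0920 / 1.0230 − 1 = 0.06745.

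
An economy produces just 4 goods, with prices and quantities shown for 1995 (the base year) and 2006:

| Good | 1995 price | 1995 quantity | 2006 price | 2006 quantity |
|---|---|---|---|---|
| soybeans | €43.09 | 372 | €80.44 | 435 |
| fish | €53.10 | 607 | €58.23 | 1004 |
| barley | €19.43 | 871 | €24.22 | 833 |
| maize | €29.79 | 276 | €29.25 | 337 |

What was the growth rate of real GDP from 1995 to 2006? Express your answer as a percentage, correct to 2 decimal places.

Real GDP 1995 = Nominal GDP 1995 = 43.09·372 + 53.10·607 + 19.43·871 + 29.79·276 = 73406.75.
Real GDP 2006 (at 1995 prices) = 43.09·435 + 53.10·1004 + 19.43·833 + 29.79·337 = 98280.97.
Real growth = 98280.97/73406.75 − 1 = 0.3389.

33.89%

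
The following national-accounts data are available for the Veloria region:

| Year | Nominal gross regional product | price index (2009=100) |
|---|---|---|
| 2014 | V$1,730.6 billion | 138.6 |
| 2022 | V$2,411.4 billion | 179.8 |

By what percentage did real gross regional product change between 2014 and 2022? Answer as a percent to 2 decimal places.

7.41%

Real gross regional product 2014 = 1730.6 / 1.386 = 1248.63.
Real gross regional product 2022 = 2411.4 / 1.798 = 1341.16.
Real growth = 1341.16 / 1248.63 − 1 = 0.0741.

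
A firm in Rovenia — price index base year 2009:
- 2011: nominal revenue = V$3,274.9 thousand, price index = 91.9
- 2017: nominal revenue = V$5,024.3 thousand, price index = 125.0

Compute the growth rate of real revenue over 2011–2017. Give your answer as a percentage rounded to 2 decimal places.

12.79%

Real revenue 2011 = 3274.9 / 0.919 = 3563.55.
Real revenue 2017 = 5024.3 / 1.250 = 4019.44.
Real growth = 4019.44 / 3563.55 − 1 = 0.1279.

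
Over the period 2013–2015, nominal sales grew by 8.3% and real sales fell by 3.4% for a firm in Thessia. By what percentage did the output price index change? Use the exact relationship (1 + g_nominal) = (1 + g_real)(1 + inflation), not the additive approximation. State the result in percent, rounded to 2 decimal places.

12.11%

(1 + g_nom) = (1 + g_real)(1 + π), so π = 1.0830 / 0.9660 − 1 = 0.12112.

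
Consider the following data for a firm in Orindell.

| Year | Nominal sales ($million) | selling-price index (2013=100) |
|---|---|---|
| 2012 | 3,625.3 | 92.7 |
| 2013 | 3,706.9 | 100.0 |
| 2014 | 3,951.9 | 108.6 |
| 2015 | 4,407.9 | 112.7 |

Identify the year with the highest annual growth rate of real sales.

2015

2013: real = 3706.9/1.000 = 3706.90; growth vs 2012 (3910.79) = -5.21%.
2014: real = 3951.9/1.086 = 3638.95; growth vs 2013 (3706.90) = -1.83%.
2015: real = 4407.9/1.127 = 3911.18; growth vs 2014 (3638.95) = 7.48%.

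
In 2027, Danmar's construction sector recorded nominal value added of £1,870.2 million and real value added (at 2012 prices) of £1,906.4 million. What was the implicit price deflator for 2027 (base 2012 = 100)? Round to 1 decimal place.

98.1

implicit price deflator = (Nominal / Real) × 100 = 1870.2 / 1906.4 × 100 = 98.10.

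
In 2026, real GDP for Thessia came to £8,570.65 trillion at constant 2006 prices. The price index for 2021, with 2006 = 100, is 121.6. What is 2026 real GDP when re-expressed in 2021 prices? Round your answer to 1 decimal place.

Real GDP in 2021 prices = Real GDP in 2006 prices × (P_2021/P_2006) = 8570.65 × 1.216 = 10421.91.

£10,421.9 trillion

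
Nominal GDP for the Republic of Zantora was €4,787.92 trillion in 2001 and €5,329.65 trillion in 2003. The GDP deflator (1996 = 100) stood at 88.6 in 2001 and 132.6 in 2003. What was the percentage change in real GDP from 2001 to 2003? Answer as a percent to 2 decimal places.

Deflate each year: 2001 → 4787.92/0.886 = 5403.97; 2003 → 5329.65/1.326 = 4019.34.
So real GDP changed by 4019.34/5403.97 − 1 = -0.2562, i.e. -25.62%.

-25.62%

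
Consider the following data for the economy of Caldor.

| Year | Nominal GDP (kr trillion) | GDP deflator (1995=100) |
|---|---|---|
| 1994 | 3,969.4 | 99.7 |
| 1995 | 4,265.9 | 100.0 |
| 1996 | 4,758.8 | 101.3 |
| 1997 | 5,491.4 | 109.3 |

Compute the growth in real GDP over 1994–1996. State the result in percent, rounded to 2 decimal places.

17.99%

Real GDP 1994 = 3969.4/0.997 = 3981.34.
Real GDP 1996 = 4758.8/1.013 = 4697.73.
Change = 4697.73/3981.34 − 1 = 0.1799.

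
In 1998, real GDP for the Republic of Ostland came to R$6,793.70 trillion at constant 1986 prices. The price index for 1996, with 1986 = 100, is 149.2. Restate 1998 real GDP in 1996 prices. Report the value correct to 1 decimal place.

R$10,136.2 trillion

Real GDP in 1996 prices = Real GDP in 1986 prices × (P_1996/P_1986) = 6793.70 × 1.492 = 10136.20.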